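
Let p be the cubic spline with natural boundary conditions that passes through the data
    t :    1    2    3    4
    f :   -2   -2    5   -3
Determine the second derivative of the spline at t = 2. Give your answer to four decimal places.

Write m_i for p''(x_i). With h_i = 1, 1, 1 and divided differences Δ_i = 0, 7, -8, the continuity of p' gives the tridiagonal system
  1·m_0 + 4·m_1 + 1·m_2 = 6(Δ_1 - Δ_0) = 42
  1·m_1 + 4·m_2 + 1·m_3 = 6(Δ_2 - Δ_1) = -90
Natural end conditions: m_0 = m_3 = 0.
Hence m_0 = 0, m_1 = 86/5, m_2 = -134/5, m_3 = 0.

17.2000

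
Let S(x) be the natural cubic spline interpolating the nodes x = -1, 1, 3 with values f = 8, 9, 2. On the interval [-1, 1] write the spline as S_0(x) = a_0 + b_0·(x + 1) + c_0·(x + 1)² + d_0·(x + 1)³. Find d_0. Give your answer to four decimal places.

With M_i denoting the second derivative at x_i, h_i = 2, 2, and Δ_i = (y_(i+1) − y_i)/h_i = 1/2, -7/2:
  2·M_0 + 8·M_1 + 2·M_2 = 6(Δ_1 - Δ_0) = -24
Natural end conditions: M_0 = M_2 = 0.
Solving: M_0 = 0, M_1 = -3, M_2 = 0.
On [-1, 1], with S_0(x) = a_0 + b_0·(x + 1) + c_0·(x + 1)² + d_0·(x + 1)³: c_0 = M_0/2 = 0, d_0 = (M_1 - M_0)/(6h_0) = -1/4, b_0 = Δ_0 - h_0(2M_0 + M_1)/6 = 3/2.

-0.2500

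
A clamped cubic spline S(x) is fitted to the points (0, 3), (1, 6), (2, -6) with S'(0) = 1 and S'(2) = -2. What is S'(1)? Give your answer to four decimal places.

Write M_i for S''(x_i). With h_i = 1, 1 and divided differences Δ_i = 3, -12, the continuity of S' gives the tridiagonal system
  1·M_0 + 4·M_1 + 1·M_2 = 6(Δ_1 - Δ_0) = -90
Clamped end conditions give two more equations: 2h_0·M_0 + h_0·M_1 = 6(Δ_0 - S'(0)) = 12 and h_1·M_1 + 2h_1·M_2 = 6(S'(2) - Δ_1) = 60.
Solving the tridiagonal system: M_0 = 27, M_1 = -42, M_2 = 51.
On [1, 2], S'(x) = b_1 + 2c_1·(x - 1) + 3d_1·(x - 1)² with b_1 = Δ_1 - h_1(2M_1 + M_2)/6 = -13/2, c_1 = M_1/2 = -21, d_1 = (M_2 - M_1)/(6h_1) = 31/2. So S'(1) = -13/2.

-6.5000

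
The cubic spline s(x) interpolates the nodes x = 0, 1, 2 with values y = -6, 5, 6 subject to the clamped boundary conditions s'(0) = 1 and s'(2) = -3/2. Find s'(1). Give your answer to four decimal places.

Let σ_i = s''(x_i). Step sizes h_i = 1, 1; slopes of the chords Δ_i = (y_(i+1) - y_i)/h_i = 11, 1.
  1·σ_0 + 4·σ_1 + 1·σ_2 = 6(Δ_1 - Δ_0) = -60
Clamped end conditions give two more equations: 2h_0·σ_0 + h_0·σ_1 = 6(Δ_0 - s'(0)) = 60 and h_1·σ_1 + 2h_1·σ_2 = 6(s'(2) - Δ_1) = -15.
Hence σ_0 = 175/4, σ_1 = -55/2, σ_2 = 25/4.
On [1, 2], s'(x) = b_1 + 2c_1·(x - 1) + 3d_1·(x - 1)² with b_1 = Δ_1 - h_1(2σ_1 + σ_2)/6 = 73/8, c_1 = σ_1/2 = -55/4, d_1 = (σ_2 - σ_1)/(6h_1) = 45/8. So s'(1) = 73/8.

9.1250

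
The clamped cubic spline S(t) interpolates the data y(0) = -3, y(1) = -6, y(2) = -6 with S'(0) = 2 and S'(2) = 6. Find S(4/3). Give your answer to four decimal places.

-7.0741

Put σ_i = S'' at the i-th knot. Here h = (1, 1) and Δ = (-3, 0), so the interior equations h_(i-1)·σ_(i-1) + 2(h_(i-1)+h_i)·σ_i + h_i·σ_(i+1) = 6(Δ_i − Δ_(i-1)) read
  1·σ_0 + 4·σ_1 + 1·σ_2 = 6(Δ_1 - Δ_0) = 18
Clamped end conditions give two more equations: 2h_0·σ_0 + h_0·σ_1 = 6(Δ_0 - S'(0)) = -30 and h_1·σ_1 + 2h_1·σ_2 = 6(S'(2) - Δ_1) = 36.
Forward elimination and back-substitution give σ_0 = -35/2, σ_1 = 5, σ_2 = 31/2.
On [1, 2], S(t) = -6 - 17/4·(t - 1) + 5/2·(t - 1)² + 7/4·(t - 1)³.
With (t - 1) = 1/3: S(4/3) = -191/27.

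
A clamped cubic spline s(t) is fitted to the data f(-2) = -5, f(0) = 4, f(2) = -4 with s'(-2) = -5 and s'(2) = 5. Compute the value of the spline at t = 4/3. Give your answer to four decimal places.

Write m_i for s''(x_i). With h_i = 2, 2 and divided differences Δ_i = 9/2, -4, the continuity of s' gives the tridiagonal system
  2·m_0 + 8·m_1 + 2·m_2 = 6(Δ_1 - Δ_0) = -51
Clamped end conditions give two more equations: 2h_0·m_0 + h_0·m_1 = 6(Δ_0 - s'(-2)) = 57 and h_1·m_1 + 2h_1·m_2 = 6(s'(2) - Δ_1) = 54.
Solving: m_0 = 185/8, m_1 = -71/4, m_2 = 179/8.
On [0, 2], s(t) = 4 + 3/8·t - 71/8·t² + 107/32·t³.
With t = 4/3: s(4/3) = -181/54.

-3.3519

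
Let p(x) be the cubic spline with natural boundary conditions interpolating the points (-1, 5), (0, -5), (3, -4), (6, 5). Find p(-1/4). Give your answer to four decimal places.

Put M_i = p'' at the i-th knot. Here h = (1, 3, 3) and Δ = (-10, 1/3, 3), so the interior equations h_(i-1)·M_(i-1) + 2(h_(i-1)+h_i)·M_i + h_i·M_(i+1) = 6(Δ_i − Δ_(i-1)) read
  1·M_0 + 8·M_1 + 3·M_2 = 6(Δ_1 - Δ_0) = 62
  3·M_1 + 12·M_2 + 3·M_3 = 6(Δ_2 - Δ_1) = 16
Natural end conditions: M_0 = M_3 = 0.
Solving: M_0 = 0, M_1 = 8, M_2 = -2/3, M_3 = 0.
On [-1, 0], p(x) = 5 - 34/3·(x + 1) + 0·(x + 1)² + 4/3·(x + 1)³.
With (x + 1) = 3/4: p(-1/4) = -47/16.

-2.9375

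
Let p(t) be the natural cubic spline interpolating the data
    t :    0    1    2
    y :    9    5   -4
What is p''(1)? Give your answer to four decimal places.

Put M_i = p'' at the i-th knot. Here h = (1, 1) and Δ = (-4, -9), so the interior equations h_(i-1)·M_(i-1) + 2(h_(i-1)+h_i)·M_i + h_i·M_(i+1) = 6(Δ_i − Δ_(i-1)) read
  1·M_0 + 4·M_1 + 1·M_2 = 6(Δ_1 - Δ_0) = -30
Natural end conditions: M_0 = M_2 = 0.
Solving the tridiagonal system: M_0 = 0, M_1 = -15/2, M_2 = 0.

-7.5000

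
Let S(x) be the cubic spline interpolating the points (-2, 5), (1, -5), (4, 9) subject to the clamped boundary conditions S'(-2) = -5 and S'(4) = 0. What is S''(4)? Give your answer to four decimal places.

-7.8333

Put M_i = S'' at the i-th knot. Here h = (3, 3) and Δ = (-10/3, 14/3), so the interior equations h_(i-1)·M_(i-1) + 2(h_(i-1)+h_i)·M_i + h_i·M_(i+1) = 6(Δ_i − Δ_(i-1)) read
  3·M_0 + 12·M_1 + 3·M_2 = 6(Δ_1 - Δ_0) = 48
Clamped end conditions give two more equations: 2h_0·M_0 + h_0·M_1 = 6(Δ_0 - S'(-2)) = 10 and h_1·M_1 + 2h_1·M_2 = 6(S'(4) - Δ_1) = -28.
Hence M_0 = -3/2, M_1 = 19/3, M_2 = -47/6.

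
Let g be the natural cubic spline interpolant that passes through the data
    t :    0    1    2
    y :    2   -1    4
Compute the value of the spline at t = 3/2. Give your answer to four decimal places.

Put m_i = g'' at the i-th knot. Here h = (1, 1) and Δ = (-3, 5), so the interior equations h_(i-1)·m_(i-1) + 2(h_(i-1)+h_i)·m_i + h_i·m_(i+1) = 6(Δ_i − Δ_(i-1)) read
  1·m_0 + 4·m_1 + 1·m_2 = 6(Δ_1 - Δ_0) = 48
Natural end conditions: m_0 = m_2 = 0.
Solving: m_0 = 0, m_1 = 12, m_2 = 0.
On [1, 2], g(t) = -1 + 1·(t - 1) + 6·(t - 1)² - 2·(t - 1)³.
With (t - 1) = 1/2: g(3/2) = 3/4.

0.7500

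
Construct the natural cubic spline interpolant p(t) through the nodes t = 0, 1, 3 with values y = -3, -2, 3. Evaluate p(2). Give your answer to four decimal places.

0.1250

Let m_i = p''(x_i). Step sizes h_i = 1, 2; slopes of the chords Δ_i = (y_(i+1) - y_i)/h_i = 1, 5/2.
  1·m_0 + 6·m_1 + 2·m_2 = 6(Δ_1 - Δ_0) = 9
Natural end conditions: m_0 = m_2 = 0.
Solving the tridiagonal system: m_0 = 0, m_1 = 3/2, m_2 = 0.
On [1, 3], p(t) = -2 + 3/2·(t - 1) + 3/4·(t - 1)² - 1/8·(t - 1)³.
With (t - 1) = 1: p(2) = 1/8.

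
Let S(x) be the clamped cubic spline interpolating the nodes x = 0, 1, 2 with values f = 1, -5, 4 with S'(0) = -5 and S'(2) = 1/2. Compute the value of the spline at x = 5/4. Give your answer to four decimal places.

-3.1426

Put M_i = S'' at the i-th knot. Here h = (1, 1) and Δ = (-6, 9), so the interior equations h_(i-1)·M_(i-1) + 2(h_(i-1)+h_i)·M_i + h_i·M_(i+1) = 6(Δ_i − Δ_(i-1)) read
  1·M_0 + 4·M_1 + 1·M_2 = 6(Δ_1 - Δ_0) = 90
Clamped end conditions give two more equations: 2h_0·M_0 + h_0·M_1 = 6(Δ_0 - S'(0)) = -6 and h_1·M_1 + 2h_1·M_2 = 6(S'(2) - Δ_1) = -51.
Solving the tridiagonal system: M_0 = -91/4, M_1 = 79/2, M_2 = -181/4.
On [1, 2], S(x) = -5 + 27/8·(x - 1) + 79/4·(x - 1)² - 113/8·(x - 1)³.
With (x - 1) = 1/4: S(5/4) = -1609/512.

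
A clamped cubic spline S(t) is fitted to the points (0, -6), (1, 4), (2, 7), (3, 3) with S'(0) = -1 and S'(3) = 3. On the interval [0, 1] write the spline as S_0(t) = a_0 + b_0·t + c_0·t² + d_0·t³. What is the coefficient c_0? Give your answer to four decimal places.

Let σ_i = S''(x_i). Step sizes h_i = 1, 1, 1; slopes of the chords Δ_i = (y_(i+1) - y_i)/h_i = 10, 3, -4.
  1·σ_0 + 4·σ_1 + 1·σ_2 = 6(Δ_1 - Δ_0) = -42
  1·σ_1 + 4·σ_2 + 1·σ_3 = 6(Δ_2 - Δ_1) = -42
Clamped end conditions give two more equations: 2h_0·σ_0 + h_0·σ_1 = 6(Δ_0 - S'(0)) = 66 and h_2·σ_2 + 2h_2·σ_3 = 6(S'(3) - Δ_2) = 42.
Solving the tridiagonal system: σ_0 = 628/15, σ_1 = -266/15, σ_2 = -194/15, σ_3 = 412/15.
On [0, 1], with S_0(t) = a_0 + b_0·t + c_0·t² + d_0·t³: c_0 = σ_0/2 = 314/15, d_0 = (σ_1 - σ_0)/(6h_0) = -149/15, b_0 = Δ_0 - h_0(2σ_0 + σ_1)/6 = -1.

20.9333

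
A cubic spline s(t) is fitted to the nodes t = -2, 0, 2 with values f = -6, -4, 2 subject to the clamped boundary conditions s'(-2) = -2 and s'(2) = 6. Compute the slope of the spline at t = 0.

Put σ_i = s'' at the i-th knot. Here h = (2, 2) and Δ = (1, 3), so the interior equations h_(i-1)·σ_(i-1) + 2(h_(i-1)+h_i)·σ_i + h_i·σ_(i+1) = 6(Δ_i − Δ_(i-1)) read
  2·σ_0 + 8·σ_1 + 2·σ_2 = 6(Δ_1 - Δ_0) = 12
Clamped end conditions give two more equations: 2h_0·σ_0 + h_0·σ_1 = 6(Δ_0 - s'(-2)) = 18 and h_1·σ_1 + 2h_1·σ_2 = 6(s'(2) - Δ_1) = 18.
Forward elimination and back-substitution give σ_0 = 5, σ_1 = -1, σ_2 = 5.
On [0, 2], s'(t) = b_1 + 2c_1·t + 3d_1·t² with b_1 = Δ_1 - h_1(2σ_1 + σ_2)/6 = 2, c_1 = σ_1/2 = -1/2, d_1 = (σ_2 - σ_1)/(6h_1) = 1/2. So s'(0) = 2.

2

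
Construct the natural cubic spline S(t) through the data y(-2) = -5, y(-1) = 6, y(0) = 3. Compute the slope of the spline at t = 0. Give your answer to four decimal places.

With σ_i denoting the second derivative at x_i, h_i = 1, 1, and Δ_i = (y_(i+1) − y_i)/h_i = 11, -3:
  1·σ_0 + 4·σ_1 + 1·σ_2 = 6(Δ_1 - Δ_0) = -84
Natural end conditions: σ_0 = σ_2 = 0.
Solving: σ_0 = 0, σ_1 = -21, σ_2 = 0.
On [-1, 0], S'(t) = b_1 + 2c_1·(t + 1) + 3d_1·(t + 1)² with b_1 = Δ_1 - h_1(2σ_1 + σ_2)/6 = 4, c_1 = σ_1/2 = -21/2, d_1 = (σ_2 - σ_1)/(6h_1) = 7/2. So S'(0) = -13/2.

-6.5000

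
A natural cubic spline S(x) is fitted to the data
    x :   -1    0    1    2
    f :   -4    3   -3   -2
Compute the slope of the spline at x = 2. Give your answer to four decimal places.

3.7333

Put M_i = S'' at the i-th knot. Here h = (1, 1, 1) and Δ = (7, -6, 1), so the interior equations h_(i-1)·M_(i-1) + 2(h_(i-1)+h_i)·M_i + h_i·M_(i+1) = 6(Δ_i − Δ_(i-1)) read
  1·M_0 + 4·M_1 + 1·M_2 = 6(Δ_1 - Δ_0) = -78
  1·M_1 + 4·M_2 + 1·M_3 = 6(Δ_2 - Δ_1) = 42
Natural end conditions: M_0 = M_3 = 0.
Solving the tridiagonal system: M_0 = 0, M_1 = -118/5, M_2 = 82/5, M_3 = 0.
On [1, 2], S'(x) = b_2 + 2c_2·(x - 1) + 3d_2·(x - 1)² with b_2 = Δ_2 - h_2(2M_2 + M_3)/6 = -67/15, c_2 = M_2/2 = 41/5, d_2 = (M_3 - M_2)/(6h_2) = -41/15. So S'(2) = 56/15.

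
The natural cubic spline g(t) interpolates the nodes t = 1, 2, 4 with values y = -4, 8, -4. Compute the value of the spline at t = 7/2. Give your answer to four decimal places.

1.8125

Let M_i = g''(x_i). Step sizes h_i = 1, 2; slopes of the chords Δ_i = (y_(i+1) - y_i)/h_i = 12, -6.
  1·M_0 + 6·M_1 + 2·M_2 = 6(Δ_1 - Δ_0) = -108
Natural end conditions: M_0 = M_2 = 0.
Hence M_0 = 0, M_1 = -18, M_2 = 0.
On [2, 4], g(t) = 8 + 6·(t - 2) - 9·(t - 2)² + 3/2·(t - 2)³.
With (t - 2) = 3/2: g(7/2) = 29/16.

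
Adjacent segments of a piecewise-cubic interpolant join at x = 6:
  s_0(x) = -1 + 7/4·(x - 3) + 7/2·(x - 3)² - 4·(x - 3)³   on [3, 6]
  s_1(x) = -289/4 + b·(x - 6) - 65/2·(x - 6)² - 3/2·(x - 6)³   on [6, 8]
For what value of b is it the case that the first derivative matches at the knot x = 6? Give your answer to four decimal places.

-85.2500

s_0'(x) = 7/4 + 7·(x - 3) - 12·(x - 3)², so s_0'(6) = -341/4. On the right, s_1'(6) = b, so b = -341/4.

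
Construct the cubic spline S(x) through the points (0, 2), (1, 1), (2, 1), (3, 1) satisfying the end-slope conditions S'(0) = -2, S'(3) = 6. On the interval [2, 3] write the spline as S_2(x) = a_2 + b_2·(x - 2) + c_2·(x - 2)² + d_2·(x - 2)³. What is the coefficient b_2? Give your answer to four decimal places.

Let σ_i = S''(x_i). Step sizes h_i = 1, 1, 1; slopes of the chords Δ_i = (y_(i+1) - y_i)/h_i = -1, 0, 0.
  1·σ_0 + 4·σ_1 + 1·σ_2 = 6(Δ_1 - Δ_0) = 6
  1·σ_1 + 4·σ_2 + 1·σ_3 = 6(Δ_2 - Δ_1) = 0
Clamped end conditions give two more equations: 2h_0·σ_0 + h_0·σ_1 = 6(Δ_0 - S'(0)) = 6 and h_2·σ_2 + 2h_2·σ_3 = 6(S'(3) - Δ_2) = 36.
Solving: σ_0 = 26/15, σ_1 = 38/15, σ_2 = -88/15, σ_3 = 314/15.
On [2, 3], with S_2(x) = a_2 + b_2·(x - 2) + c_2·(x - 2)² + d_2·(x - 2)³: c_2 = σ_2/2 = -44/15, d_2 = (σ_3 - σ_2)/(6h_2) = 67/15, b_2 = Δ_2 - h_2(2σ_2 + σ_3)/6 = -23/15.

-1.5333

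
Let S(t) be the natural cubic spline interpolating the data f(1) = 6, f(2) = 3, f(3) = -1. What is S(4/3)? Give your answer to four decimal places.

5.0741

Write σ_i for S''(x_i). With h_i = 1, 1 and divided differences Δ_i = -3, -4, the continuity of S' gives the tridiagonal system
  1·σ_0 + 4·σ_1 + 1·σ_2 = 6(Δ_1 - Δ_0) = -6
Natural end conditions: σ_0 = σ_2 = 0.
Solving: σ_0 = 0, σ_1 = -3/2, σ_2 = 0.
On [1, 2], S(t) = 6 - 11/4·(t - 1) + 0·(t - 1)² - 1/4·(t - 1)³.
With (t - 1) = 1/3: S(4/3) = 137/27.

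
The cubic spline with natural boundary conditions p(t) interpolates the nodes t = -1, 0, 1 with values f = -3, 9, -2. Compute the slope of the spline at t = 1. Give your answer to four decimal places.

Write σ_i for p''(x_i). With h_i = 1, 1 and divided differences Δ_i = 12, -11, the continuity of p' gives the tridiagonal system
  1·σ_0 + 4·σ_1 + 1·σ_2 = 6(Δ_1 - Δ_0) = -138
Natural end conditions: σ_0 = σ_2 = 0.
Solving: σ_0 = 0, σ_1 = -69/2, σ_2 = 0.
On [0, 1], p'(t) = b_1 + 2c_1·t + 3d_1·t² with b_1 = Δ_1 - h_1(2σ_1 + σ_2)/6 = 1/2, c_1 = σ_1/2 = -69/4, d_1 = (σ_2 - σ_1)/(6h_1) = 23/4. So p'(1) = -67/4.

-16.7500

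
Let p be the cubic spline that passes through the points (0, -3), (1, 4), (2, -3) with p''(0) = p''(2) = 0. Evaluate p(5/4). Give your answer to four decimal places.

With σ_i denoting the second derivative at x_i, h_i = 1, 1, and Δ_i = (y_(i+1) − y_i)/h_i = 7, -7:
  1·σ_0 + 4·σ_1 + 1·σ_2 = 6(Δ_1 - Δ_0) = -84
Natural end conditions: σ_0 = σ_2 = 0.
Forward elimination and back-substitution give σ_0 = 0, σ_1 = -21, σ_2 = 0.
On [1, 2], p(x) = 4 + 0·(x - 1) - 21/2·(x - 1)² + 7/2·(x - 1)³.
With (x - 1) = 1/4: p(5/4) = 435/128.

3.3984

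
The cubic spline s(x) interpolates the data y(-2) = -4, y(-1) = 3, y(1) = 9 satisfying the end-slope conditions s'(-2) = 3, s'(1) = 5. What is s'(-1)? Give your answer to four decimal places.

6.6667

Let m_i = s''(x_i). Step sizes h_i = 1, 2; slopes of the chords Δ_i = (y_(i+1) - y_i)/h_i = 7, 3.
  1·m_0 + 6·m_1 + 2·m_2 = 6(Δ_1 - Δ_0) = -24
Clamped end conditions give two more equations: 2h_0·m_0 + h_0·m_1 = 6(Δ_0 - s'(-2)) = 24 and h_1·m_1 + 2h_1·m_2 = 6(s'(1) - Δ_1) = 12.
Solving the tridiagonal system: m_0 = 50/3, m_1 = -28/3, m_2 = 23/3.
On [-1, 1], s'(x) = b_1 + 2c_1·(x + 1) + 3d_1·(x + 1)² with b_1 = Δ_1 - h_1(2m_1 + m_2)/6 = 20/3, c_1 = m_1/2 = -14/3, d_1 = (m_2 - m_1)/(6h_1) = 17/12. So s'(-1) = 20/3.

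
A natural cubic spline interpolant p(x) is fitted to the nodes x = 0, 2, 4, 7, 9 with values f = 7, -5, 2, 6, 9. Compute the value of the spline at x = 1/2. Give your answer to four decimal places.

Put m_i = p'' at the i-th knot. Here h = (2, 2, 3, 2) and Δ = (-6, 7/2, 4/3, 3/2), so the interior equations h_(i-1)·m_(i-1) + 2(h_(i-1)+h_i)·m_i + h_i·m_(i+1) = 6(Δ_i − Δ_(i-1)) read
  2·m_0 + 8·m_1 + 2·m_2 = 6(Δ_1 - Δ_0) = 57
  2·m_1 + 10·m_2 + 3·m_3 = 6(Δ_2 - Δ_1) = -13
  3·m_2 + 10·m_3 + 2·m_4 = 6(Δ_3 - Δ_2) = 1
Natural end conditions: m_0 = m_4 = 0.
Forward elimination and back-substitution give m_0 = 0, m_1 = 5453/688, m_2 = -551/172, m_3 = 365/344, m_4 = 0.
On [0, 2], p(x) = 7 - 17837/2064·x + 0·x² + 5453/8256·x³.
With x = 1/2: p(1/2) = 60799/22016.

2.7616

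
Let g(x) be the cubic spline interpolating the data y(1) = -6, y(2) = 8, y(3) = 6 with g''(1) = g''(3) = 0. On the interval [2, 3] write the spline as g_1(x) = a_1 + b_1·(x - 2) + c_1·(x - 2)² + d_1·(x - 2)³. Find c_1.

-12

Write m_i for g''(x_i). With h_i = 1, 1 and divided differences Δ_i = 14, -2, the continuity of g' gives the tridiagonal system
  1·m_0 + 4·m_1 + 1·m_2 = 6(Δ_1 - Δ_0) = -96
Natural end conditions: m_0 = m_2 = 0.
Forward elimination and back-substitution give m_0 = 0, m_1 = -24, m_2 = 0.
On [2, 3], with g_1(x) = a_1 + b_1·(x - 2) + c_1·(x - 2)² + d_1·(x - 2)³: c_1 = m_1/2 = -12, d_1 = (m_2 - m_1)/(6h_1) = 4, b_1 = Δ_1 - h_1(2m_1 + m_2)/6 = 6.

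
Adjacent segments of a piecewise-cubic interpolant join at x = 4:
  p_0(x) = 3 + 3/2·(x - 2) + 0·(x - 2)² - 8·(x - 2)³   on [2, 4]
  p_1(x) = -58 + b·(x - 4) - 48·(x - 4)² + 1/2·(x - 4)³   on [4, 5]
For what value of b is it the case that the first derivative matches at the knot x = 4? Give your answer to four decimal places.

-94.5000

p_0'(x) = 3/2 + 0·(x - 2) - 24·(x - 2)², so p_0'(4) = -189/2. On the right, p_1'(4) = b, so b = -189/2.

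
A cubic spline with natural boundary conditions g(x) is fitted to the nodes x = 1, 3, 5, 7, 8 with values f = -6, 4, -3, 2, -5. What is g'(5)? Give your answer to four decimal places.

0.1585

With M_i denoting the second derivative at x_i, h_i = 2, 2, 2, 1, and Δ_i = (y_(i+1) − y_i)/h_i = 5, -7/2, 5/2, -7:
  2·M_0 + 8·M_1 + 2·M_2 = 6(Δ_1 - Δ_0) = -51
  2·M_1 + 8·M_2 + 2·M_3 = 6(Δ_2 - Δ_1) = 36
  2·M_2 + 6·M_3 + 1·M_4 = 6(Δ_3 - Δ_2) = -57
Natural end conditions: M_0 = M_4 = 0.
Solving: M_0 = 0, M_1 = -363/41, M_2 = 813/82, M_3 = -525/41, M_4 = 0.
On [5, 7], g'(x) = b_2 + 2c_2·(x - 5) + 3d_2·(x - 5)² with b_2 = Δ_2 - h_2(2M_2 + M_3)/6 = 13/82, c_2 = M_2/2 = 813/164, d_2 = (M_3 - M_2)/(6h_2) = -621/328. So g'(5) = 13/82.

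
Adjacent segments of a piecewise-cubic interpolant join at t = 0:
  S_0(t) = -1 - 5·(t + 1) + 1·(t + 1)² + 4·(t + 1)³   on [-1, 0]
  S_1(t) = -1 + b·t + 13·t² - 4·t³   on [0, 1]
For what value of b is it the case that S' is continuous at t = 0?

S_0'(t) = -5 + 2·(t + 1) + 12·(t + 1)², so S_0'(0) = 9. On the right, S_1'(0) = b, so b = 9.

9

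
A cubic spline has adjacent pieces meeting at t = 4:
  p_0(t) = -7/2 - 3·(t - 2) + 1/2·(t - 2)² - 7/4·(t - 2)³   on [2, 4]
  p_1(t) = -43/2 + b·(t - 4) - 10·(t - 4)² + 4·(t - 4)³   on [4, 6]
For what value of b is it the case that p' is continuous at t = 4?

-22

p_0'(t) = -3 + 1·(t - 2) - 21/4·(t - 2)², so p_0'(4) = -22. On the right, p_1'(4) = b, so b = -22.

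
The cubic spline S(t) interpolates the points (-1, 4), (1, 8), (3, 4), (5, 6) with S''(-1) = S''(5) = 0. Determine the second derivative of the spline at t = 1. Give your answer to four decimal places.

-3.8000

Put σ_i = S'' at the i-th knot. Here h = (2, 2, 2) and Δ = (2, -2, 1), so the interior equations h_(i-1)·σ_(i-1) + 2(h_(i-1)+h_i)·σ_i + h_i·σ_(i+1) = 6(Δ_i − Δ_(i-1)) read
  2·σ_0 + 8·σ_1 + 2·σ_2 = 6(Δ_1 - Δ_0) = -24
  2·σ_1 + 8·σ_2 + 2·σ_3 = 6(Δ_2 - Δ_1) = 18
Natural end conditions: σ_0 = σ_3 = 0.
Forward elimination and back-substitution give σ_0 = 0, σ_1 = -19/5, σ_2 = 16/5, σ_3 = 0.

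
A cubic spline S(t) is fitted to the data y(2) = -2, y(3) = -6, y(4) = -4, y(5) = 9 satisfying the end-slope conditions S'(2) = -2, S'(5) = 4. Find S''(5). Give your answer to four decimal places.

With σ_i denoting the second derivative at x_i, h_i = 1, 1, 1, and Δ_i = (y_(i+1) − y_i)/h_i = -4, 2, 13:
  1·σ_0 + 4·σ_1 + 1·σ_2 = 6(Δ_1 - Δ_0) = 36
  1·σ_1 + 4·σ_2 + 1·σ_3 = 6(Δ_2 - Δ_1) = 66
Clamped end conditions give two more equations: 2h_0·σ_0 + h_0·σ_1 = 6(Δ_0 - S'(2)) = -12 and h_2·σ_2 + 2h_2·σ_3 = 6(S'(5) - Δ_2) = -54.
Hence σ_0 = -42/5, σ_1 = 24/5, σ_2 = 126/5, σ_3 = -198/5.

-39.6000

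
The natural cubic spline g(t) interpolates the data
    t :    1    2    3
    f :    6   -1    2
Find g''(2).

15

Write M_i for g''(x_i). With h_i = 1, 1 and divided differences Δ_i = -7, 3, the continuity of g' gives the tridiagonal system
  1·M_0 + 4·M_1 + 1·M_2 = 6(Δ_1 - Δ_0) = 60
Natural end conditions: M_0 = M_2 = 0.
Hence M_0 = 0, M_1 = 15, M_2 = 0.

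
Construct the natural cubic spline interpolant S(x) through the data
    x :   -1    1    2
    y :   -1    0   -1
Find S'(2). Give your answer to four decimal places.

-1.2500

With m_i denoting the second derivative at x_i, h_i = 2, 1, and Δ_i = (y_(i+1) − y_i)/h_i = 1/2, -1:
  2·m_0 + 6·m_1 + 1·m_2 = 6(Δ_1 - Δ_0) = -9
Natural end conditions: m_0 = m_2 = 0.
Solving: m_0 = 0, m_1 = -3/2, m_2 = 0.
On [1, 2], S'(x) = b_1 + 2c_1·(x - 1) + 3d_1·(x - 1)² with b_1 = Δ_1 - h_1(2m_1 + m_2)/6 = -1/2, c_1 = m_1/2 = -3/4, d_1 = (m_2 - m_1)/(6h_1) = 1/4. So S'(2) = -5/4.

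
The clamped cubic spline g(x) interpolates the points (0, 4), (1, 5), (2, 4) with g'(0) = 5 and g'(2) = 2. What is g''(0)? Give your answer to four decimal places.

-10.5000

With M_i denoting the second derivative at x_i, h_i = 1, 1, and Δ_i = (y_(i+1) − y_i)/h_i = 1, -1:
  1·M_0 + 4·M_1 + 1·M_2 = 6(Δ_1 - Δ_0) = -12
Clamped end conditions give two more equations: 2h_0·M_0 + h_0·M_1 = 6(Δ_0 - g'(0)) = -24 and h_1·M_1 + 2h_1·M_2 = 6(g'(2) - Δ_1) = 18.
Solving the tridiagonal system: M_0 = -21/2, M_1 = -3, M_2 = 21/2.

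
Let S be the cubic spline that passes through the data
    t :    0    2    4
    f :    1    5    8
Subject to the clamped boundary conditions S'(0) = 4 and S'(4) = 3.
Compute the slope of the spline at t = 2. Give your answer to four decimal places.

With m_i denoting the second derivative at x_i, h_i = 2, 2, and Δ_i = (y_(i+1) − y_i)/h_i = 2, 3/2:
  2·m_0 + 8·m_1 + 2·m_2 = 6(Δ_1 - Δ_0) = -3
Clamped end conditions give two more equations: 2h_0·m_0 + h_0·m_1 = 6(Δ_0 - S'(0)) = -12 and h_1·m_1 + 2h_1·m_2 = 6(S'(4) - Δ_1) = 9.
Forward elimination and back-substitution give m_0 = -23/8, m_1 = -1/4, m_2 = 19/8.
On [2, 4], S'(t) = b_1 + 2c_1·(t - 2) + 3d_1·(t - 2)² with b_1 = Δ_1 - h_1(2m_1 + m_2)/6 = 7/8, c_1 = m_1/2 = -1/8, d_1 = (m_2 - m_1)/(6h_1) = 7/32. So S'(2) = 7/8.

0.8750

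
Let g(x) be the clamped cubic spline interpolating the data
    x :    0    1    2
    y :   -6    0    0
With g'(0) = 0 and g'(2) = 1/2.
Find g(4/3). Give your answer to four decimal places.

0.6111

Let M_i = g''(x_i). Step sizes h_i = 1, 1; slopes of the chords Δ_i = (y_(i+1) - y_i)/h_i = 6, 0.
  1·M_0 + 4·M_1 + 1·M_2 = 6(Δ_1 - Δ_0) = -36
Clamped end conditions give two more equations: 2h_0·M_0 + h_0·M_1 = 6(Δ_0 - g'(0)) = 36 and h_1·M_1 + 2h_1·M_2 = 6(g'(2) - Δ_1) = 3.
Solving the tridiagonal system: M_0 = 109/4, M_1 = -37/2, M_2 = 43/4.
On [1, 2], g(x) = 0 + 35/8·(x - 1) - 37/4·(x - 1)² + 39/8·(x - 1)³.
With (x - 1) = 1/3: g(4/3) = 11/18.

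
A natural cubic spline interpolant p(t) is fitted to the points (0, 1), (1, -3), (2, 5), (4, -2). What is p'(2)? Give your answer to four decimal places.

6.5870

With M_i denoting the second derivative at x_i, h_i = 1, 1, 2, and Δ_i = (y_(i+1) − y_i)/h_i = -4, 8, -7/2:
  1·M_0 + 4·M_1 + 1·M_2 = 6(Δ_1 - Δ_0) = 72
  1·M_1 + 6·M_2 + 2·M_3 = 6(Δ_2 - Δ_1) = -69
Natural end conditions: M_0 = M_3 = 0.
Solving the tridiagonal system: M_0 = 0, M_1 = 501/23, M_2 = -348/23, M_3 = 0.
On [2, 4], p'(t) = b_2 + 2c_2·(t - 2) + 3d_2·(t - 2)² with b_2 = Δ_2 - h_2(2M_2 + M_3)/6 = 303/46, c_2 = M_2/2 = -174/23, d_2 = (M_3 - M_2)/(6h_2) = 29/23. So p'(2) = 303/46.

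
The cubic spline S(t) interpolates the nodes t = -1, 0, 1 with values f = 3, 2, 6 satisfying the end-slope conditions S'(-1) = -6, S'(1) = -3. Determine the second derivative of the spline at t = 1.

Let M_i = S''(x_i). Step sizes h_i = 1, 1; slopes of the chords Δ_i = (y_(i+1) - y_i)/h_i = -1, 4.
  1·M_0 + 4·M_1 + 1·M_2 = 6(Δ_1 - Δ_0) = 30
Clamped end conditions give two more equations: 2h_0·M_0 + h_0·M_1 = 6(Δ_0 - S'(-1)) = 30 and h_1·M_1 + 2h_1·M_2 = 6(S'(1) - Δ_1) = -42.
Hence M_0 = 9, M_1 = 12, M_2 = -27.

-27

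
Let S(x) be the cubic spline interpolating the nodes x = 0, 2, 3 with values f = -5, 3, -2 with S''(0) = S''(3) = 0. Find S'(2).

Write σ_i for S''(x_i). With h_i = 2, 1 and divided differences Δ_i = 4, -5, the continuity of S' gives the tridiagonal system
  2·σ_0 + 6·σ_1 + 1·σ_2 = 6(Δ_1 - Δ_0) = -54
Natural end conditions: σ_0 = σ_2 = 0.
Solving: σ_0 = 0, σ_1 = -9, σ_2 = 0.
On [2, 3], S'(x) = b_1 + 2c_1·(x - 2) + 3d_1·(x - 2)² with b_1 = Δ_1 - h_1(2σ_1 + σ_2)/6 = -2, c_1 = σ_1/2 = -9/2, d_1 = (σ_2 - σ_1)/(6h_1) = 3/2. So S'(2) = -2.

-2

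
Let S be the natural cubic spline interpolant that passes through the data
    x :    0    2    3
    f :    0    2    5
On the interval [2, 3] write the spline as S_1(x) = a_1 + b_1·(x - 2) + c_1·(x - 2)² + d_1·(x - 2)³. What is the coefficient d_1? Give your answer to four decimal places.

With M_i denoting the second derivative at x_i, h_i = 2, 1, and Δ_i = (y_(i+1) − y_i)/h_i = 1, 3:
  2·M_0 + 6·M_1 + 1·M_2 = 6(Δ_1 - Δ_0) = 12
Natural end conditions: M_0 = M_2 = 0.
Forward elimination and back-substitution give M_0 = 0, M_1 = 2, M_2 = 0.
On [2, 3], with S_1(x) = a_1 + b_1·(x - 2) + c_1·(x - 2)² + d_1·(x - 2)³: c_1 = M_1/2 = 1, d_1 = (M_2 - M_1)/(6h_1) = -1/3, b_1 = Δ_1 - h_1(2M_1 + M_2)/6 = 7/3.

-0.3333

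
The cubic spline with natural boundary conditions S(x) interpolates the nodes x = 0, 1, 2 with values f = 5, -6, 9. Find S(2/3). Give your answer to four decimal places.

With m_i denoting the second derivative at x_i, h_i = 1, 1, and Δ_i = (y_(i+1) − y_i)/h_i = -11, 15:
  1·m_0 + 4·m_1 + 1·m_2 = 6(Δ_1 - Δ_0) = 156
Natural end conditions: m_0 = m_2 = 0.
Hence m_0 = 0, m_1 = 39, m_2 = 0.
On [0, 1], S(x) = 5 - 35/2·x + 0·x² + 13/2·x³.
With x = 2/3: S(2/3) = -128/27.

-4.7407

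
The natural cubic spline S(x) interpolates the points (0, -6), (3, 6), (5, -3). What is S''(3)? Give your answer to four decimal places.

-5.1000

With M_i denoting the second derivative at x_i, h_i = 3, 2, and Δ_i = (y_(i+1) − y_i)/h_i = 4, -9/2:
  3·M_0 + 10·M_1 + 2·M_2 = 6(Δ_1 - Δ_0) = -51
Natural end conditions: M_0 = M_2 = 0.
Hence M_0 = 0, M_1 = -51/10, M_2 = 0.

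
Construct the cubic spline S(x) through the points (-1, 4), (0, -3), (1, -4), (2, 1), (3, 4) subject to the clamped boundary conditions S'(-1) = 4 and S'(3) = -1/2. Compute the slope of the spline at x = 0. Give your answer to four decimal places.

Put M_i = S'' at the i-th knot. Here h = (1, 1, 1, 1) and Δ = (-7, -1, 5, 3), so the interior equations h_(i-1)·M_(i-1) + 2(h_(i-1)+h_i)·M_i + h_i·M_(i+1) = 6(Δ_i − Δ_(i-1)) read
  1·M_0 + 4·M_1 + 1·M_2 = 6(Δ_1 - Δ_0) = 36
  1·M_1 + 4·M_2 + 1·M_3 = 6(Δ_2 - Δ_1) = 36
  1·M_2 + 4·M_3 + 1·M_4 = 6(Δ_3 - Δ_2) = -12
Clamped end conditions give two more equations: 2h_0·M_0 + h_0·M_1 = 6(Δ_0 - S'(-1)) = -66 and h_3·M_3 + 2h_3·M_4 = 6(S'(3) - Δ_3) = -21.
Forward elimination and back-substitution give M_0 = -2361/56, M_1 = 513/28, M_2 = 39/8, M_3 = -51/28, M_4 = -537/56.
On [0, 1], S'(x) = b_1 + 2c_1·x + 3d_1·x² with b_1 = Δ_1 - h_1(2M_1 + M_2)/6 = -887/112, c_1 = M_1/2 = 513/56, d_1 = (M_2 - M_1)/(6h_1) = -251/112. So S'(0) = -887/112.

-7.9196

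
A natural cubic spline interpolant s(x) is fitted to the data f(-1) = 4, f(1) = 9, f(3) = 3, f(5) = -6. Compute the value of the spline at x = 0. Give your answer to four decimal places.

7.5250

Put M_i = s'' at the i-th knot. Here h = (2, 2, 2) and Δ = (5/2, -3, -9/2), so the interior equations h_(i-1)·M_(i-1) + 2(h_(i-1)+h_i)·M_i + h_i·M_(i+1) = 6(Δ_i − Δ_(i-1)) read
  2·M_0 + 8·M_1 + 2·M_2 = 6(Δ_1 - Δ_0) = -33
  2·M_1 + 8·M_2 + 2·M_3 = 6(Δ_2 - Δ_1) = -9
Natural end conditions: M_0 = M_3 = 0.
Solving: M_0 = 0, M_1 = -41/10, M_2 = -1/10, M_3 = 0.
On [-1, 1], s(x) = 4 + 58/15·(x + 1) + 0·(x + 1)² - 41/120·(x + 1)³.
With (x + 1) = 1: s(0) = 301/40.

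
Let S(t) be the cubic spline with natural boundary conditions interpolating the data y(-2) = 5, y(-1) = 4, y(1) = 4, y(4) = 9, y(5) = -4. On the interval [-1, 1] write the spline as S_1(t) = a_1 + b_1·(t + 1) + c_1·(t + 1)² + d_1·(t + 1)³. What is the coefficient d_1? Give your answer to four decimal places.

Put σ_i = S'' at the i-th knot. Here h = (1, 2, 3, 1) and Δ = (-1, 0, 5/3, -13), so the interior equations h_(i-1)·σ_(i-1) + 2(h_(i-1)+h_i)·σ_i + h_i·σ_(i+1) = 6(Δ_i − Δ_(i-1)) read
  1·σ_0 + 6·σ_1 + 2·σ_2 = 6(Δ_1 - Δ_0) = 6
  2·σ_1 + 10·σ_2 + 3·σ_3 = 6(Δ_2 - Δ_1) = 10
  3·σ_2 + 8·σ_3 + 1·σ_4 = 6(Δ_3 - Δ_2) = -88
Natural end conditions: σ_0 = σ_4 = 0.
Solving the tridiagonal system: σ_0 = 0, σ_1 = -131/197, σ_2 = 984/197, σ_3 = -2536/197, σ_4 = 0.
On [-1, 1], with S_1(t) = a_1 + b_1·(t + 1) + c_1·(t + 1)² + d_1·(t + 1)³: c_1 = σ_1/2 = -131/394, d_1 = (σ_2 - σ_1)/(6h_1) = 1115/2364, b_1 = Δ_1 - h_1(2σ_1 + σ_2)/6 = -722/591.

0.4717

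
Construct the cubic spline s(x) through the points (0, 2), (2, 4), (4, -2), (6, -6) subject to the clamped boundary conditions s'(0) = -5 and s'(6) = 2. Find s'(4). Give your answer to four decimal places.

Put m_i = s'' at the i-th knot. Here h = (2, 2, 2) and Δ = (1, -3, -2), so the interior equations h_(i-1)·m_(i-1) + 2(h_(i-1)+h_i)·m_i + h_i·m_(i+1) = 6(Δ_i − Δ_(i-1)) read
  2·m_0 + 8·m_1 + 2·m_2 = 6(Δ_1 - Δ_0) = -24
  2·m_1 + 8·m_2 + 2·m_3 = 6(Δ_2 - Δ_1) = 6
Clamped end conditions give two more equations: 2h_0·m_0 + h_0·m_1 = 6(Δ_0 - s'(0)) = 36 and h_2·m_2 + 2h_2·m_3 = 6(s'(6) - Δ_2) = 24.
Solving the tridiagonal system: m_0 = 182/15, m_1 = -94/15, m_2 = 14/15, m_3 = 83/15.
On [4, 6], s'(x) = b_2 + 2c_2·(x - 4) + 3d_2·(x - 4)² with b_2 = Δ_2 - h_2(2m_2 + m_3)/6 = -67/15, c_2 = m_2/2 = 7/15, d_2 = (m_3 - m_2)/(6h_2) = 23/60. So s'(4) = -67/15.

-4.4667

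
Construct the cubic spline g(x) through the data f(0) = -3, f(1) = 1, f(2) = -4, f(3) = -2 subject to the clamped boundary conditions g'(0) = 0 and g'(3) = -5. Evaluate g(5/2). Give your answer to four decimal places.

-2.4833

Let m_i = g''(x_i). Step sizes h_i = 1, 1, 1; slopes of the chords Δ_i = (y_(i+1) - y_i)/h_i = 4, -5, 2.
  1·m_0 + 4·m_1 + 1·m_2 = 6(Δ_1 - Δ_0) = -54
  1·m_1 + 4·m_2 + 1·m_3 = 6(Δ_2 - Δ_1) = 42
Clamped end conditions give two more equations: 2h_0·m_0 + h_0·m_1 = 6(Δ_0 - g'(0)) = 24 and h_2·m_2 + 2h_2·m_3 = 6(g'(3) - Δ_2) = -42.
Forward elimination and back-substitution give m_0 = 376/15, m_1 = -392/15, m_2 = 382/15, m_3 = -506/15.
On [2, 3], g(x) = -4 - 13/15·(x - 2) + 191/15·(x - 2)² - 148/15·(x - 2)³.
With (x - 2) = 1/2: g(5/2) = -149/60.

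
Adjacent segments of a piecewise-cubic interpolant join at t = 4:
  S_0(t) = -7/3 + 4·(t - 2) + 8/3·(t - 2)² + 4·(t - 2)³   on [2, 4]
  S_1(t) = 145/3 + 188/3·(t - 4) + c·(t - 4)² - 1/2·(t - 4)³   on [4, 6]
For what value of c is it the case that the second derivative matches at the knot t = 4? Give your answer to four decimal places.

S_0''(t) = 16/3 + 24·(t - 2), so S_0''(4) = 160/3. On the right, S_1''(4) = 2c, so c = 80/3.

26.6667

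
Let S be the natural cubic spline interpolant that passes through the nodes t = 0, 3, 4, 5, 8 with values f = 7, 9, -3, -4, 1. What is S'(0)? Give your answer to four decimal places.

Let M_i = S''(x_i). Step sizes h_i = 3, 1, 1, 3; slopes of the chords Δ_i = (y_(i+1) - y_i)/h_i = 2/3, -12, -1, 5/3.
  3·M_0 + 8·M_1 + 1·M_2 = 6(Δ_1 - Δ_0) = -76
  1·M_1 + 4·M_2 + 1·M_3 = 6(Δ_2 - Δ_1) = 66
  1·M_2 + 8·M_3 + 3·M_4 = 6(Δ_3 - Δ_2) = 16
Natural end conditions: M_0 = M_4 = 0.
Solving: M_0 = 0, M_1 = -239/20, M_2 = 98/5, M_3 = -9/20, M_4 = 0.
On [0, 3], S'(t) = b_0 + 2c_0·t + 3d_0·t² with b_0 = Δ_0 - h_0(2M_0 + M_1)/6 = 797/120, c_0 = M_0/2 = 0, d_0 = (M_1 - M_0)/(6h_0) = -239/360. So S'(0) = 797/120.

6.6417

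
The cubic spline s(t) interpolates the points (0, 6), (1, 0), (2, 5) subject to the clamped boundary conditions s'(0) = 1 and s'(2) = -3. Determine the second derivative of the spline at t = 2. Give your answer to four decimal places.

-42.5000

Put σ_i = s'' at the i-th knot. Here h = (1, 1) and Δ = (-6, 5), so the interior equations h_(i-1)·σ_(i-1) + 2(h_(i-1)+h_i)·σ_i + h_i·σ_(i+1) = 6(Δ_i − Δ_(i-1)) read
  1·σ_0 + 4·σ_1 + 1·σ_2 = 6(Δ_1 - Δ_0) = 66
Clamped end conditions give two more equations: 2h_0·σ_0 + h_0·σ_1 = 6(Δ_0 - s'(0)) = -42 and h_1·σ_1 + 2h_1·σ_2 = 6(s'(2) - Δ_1) = -48.
Hence σ_0 = -79/2, σ_1 = 37, σ_2 = -85/2.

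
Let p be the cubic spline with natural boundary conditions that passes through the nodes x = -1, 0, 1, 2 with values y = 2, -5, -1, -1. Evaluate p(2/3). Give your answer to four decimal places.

With M_i denoting the second derivative at x_i, h_i = 1, 1, 1, and Δ_i = (y_(i+1) − y_i)/h_i = -7, 4, 0:
  1·M_0 + 4·M_1 + 1·M_2 = 6(Δ_1 - Δ_0) = 66
  1·M_1 + 4·M_2 + 1·M_3 = 6(Δ_2 - Δ_1) = -24
Natural end conditions: M_0 = M_3 = 0.
Forward elimination and back-substitution give M_0 = 0, M_1 = 96/5, M_2 = -54/5, M_3 = 0.
On [0, 1], p(x) = -5 - 3/5·x + 48/5·x² - 5·x³.
With x = 2/3: p(2/3) = -353/135.

-2.6148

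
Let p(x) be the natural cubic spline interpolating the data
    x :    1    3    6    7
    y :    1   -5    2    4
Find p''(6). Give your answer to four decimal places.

-1.6338

Let m_i = p''(x_i). Step sizes h_i = 2, 3, 1; slopes of the chords Δ_i = (y_(i+1) - y_i)/h_i = -3, 7/3, 2.
  2·m_0 + 10·m_1 + 3·m_2 = 6(Δ_1 - Δ_0) = 32
  3·m_1 + 8·m_2 + 1·m_3 = 6(Δ_2 - Δ_1) = -2
Natural end conditions: m_0 = m_3 = 0.
Solving: m_0 = 0, m_1 = 262/71, m_2 = -116/71, m_3 = 0.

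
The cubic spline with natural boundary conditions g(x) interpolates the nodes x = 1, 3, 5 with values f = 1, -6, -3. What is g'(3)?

-1

With M_i denoting the second derivative at x_i, h_i = 2, 2, and Δ_i = (y_(i+1) − y_i)/h_i = -7/2, 3/2:
  2·M_0 + 8·M_1 + 2·M_2 = 6(Δ_1 - Δ_0) = 30
Natural end conditions: M_0 = M_2 = 0.
Forward elimination and back-substitution give M_0 = 0, M_1 = 15/4, M_2 = 0.
On [3, 5], g'(x) = b_1 + 2c_1·(x - 3) + 3d_1·(x - 3)² with b_1 = Δ_1 - h_1(2M_1 + M_2)/6 = -1, c_1 = M_1/2 = 15/8, d_1 = (M_2 - M_1)/(6h_1) = -5/16. So g'(3) = -1.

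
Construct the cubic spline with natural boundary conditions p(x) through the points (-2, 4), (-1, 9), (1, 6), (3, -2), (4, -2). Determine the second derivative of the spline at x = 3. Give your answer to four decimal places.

4.5000

Let M_i = p''(x_i). Step sizes h_i = 1, 2, 2, 1; slopes of the chords Δ_i = (y_(i+1) - y_i)/h_i = 5, -3/2, -4, 0.
  1·M_0 + 6·M_1 + 2·M_2 = 6(Δ_1 - Δ_0) = -39
  2·M_1 + 8·M_2 + 2·M_3 = 6(Δ_2 - Δ_1) = -15
  2·M_2 + 6·M_3 + 1·M_4 = 6(Δ_3 - Δ_2) = 24
Natural end conditions: M_0 = M_4 = 0.
Solving the tridiagonal system: M_0 = 0, M_1 = -6, M_2 = -3/2, M_3 = 9/2, M_4 = 0.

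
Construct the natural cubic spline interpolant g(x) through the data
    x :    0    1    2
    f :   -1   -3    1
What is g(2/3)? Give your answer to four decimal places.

Write M_i for g''(x_i). With h_i = 1, 1 and divided differences Δ_i = -2, 4, the continuity of g' gives the tridiagonal system
  1·M_0 + 4·M_1 + 1·M_2 = 6(Δ_1 - Δ_0) = 36
Natural end conditions: M_0 = M_2 = 0.
Forward elimination and back-substitution give M_0 = 0, M_1 = 9, M_2 = 0.
On [0, 1], g(x) = -1 - 7/2·x + 0·x² + 3/2·x³.
With x = 2/3: g(2/3) = -26/9.

-2.8889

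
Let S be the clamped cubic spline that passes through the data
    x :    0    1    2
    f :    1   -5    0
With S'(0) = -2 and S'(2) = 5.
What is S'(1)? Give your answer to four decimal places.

-1.5000

Let M_i = S''(x_i). Step sizes h_i = 1, 1; slopes of the chords Δ_i = (y_(i+1) - y_i)/h_i = -6, 5.
  1·M_0 + 4·M_1 + 1·M_2 = 6(Δ_1 - Δ_0) = 66
Clamped end conditions give two more equations: 2h_0·M_0 + h_0·M_1 = 6(Δ_0 - S'(0)) = -24 and h_1·M_1 + 2h_1·M_2 = 6(S'(2) - Δ_1) = 0.
Solving: M_0 = -25, M_1 = 26, M_2 = -13.
On [1, 2], S'(x) = b_1 + 2c_1·(x - 1) + 3d_1·(x - 1)² with b_1 = Δ_1 - h_1(2M_1 + M_2)/6 = -3/2, c_1 = M_1/2 = 13, d_1 = (M_2 - M_1)/(6h_1) = -13/2. So S'(1) = -3/2.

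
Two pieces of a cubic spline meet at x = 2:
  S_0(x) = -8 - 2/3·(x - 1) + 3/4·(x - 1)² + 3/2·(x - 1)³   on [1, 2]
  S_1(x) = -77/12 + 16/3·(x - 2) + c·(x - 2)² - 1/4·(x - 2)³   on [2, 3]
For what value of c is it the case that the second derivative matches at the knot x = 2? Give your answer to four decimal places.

5.2500

S_0''(x) = 3/2 + 9·(x - 1), so S_0''(2) = 21/2. On the right, S_1''(2) = 2c, so c = 21/4.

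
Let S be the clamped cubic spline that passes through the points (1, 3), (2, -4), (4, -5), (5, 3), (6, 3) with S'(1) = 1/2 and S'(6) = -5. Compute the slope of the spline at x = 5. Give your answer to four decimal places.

Let m_i = S''(x_i). Step sizes h_i = 1, 2, 1, 1; slopes of the chords Δ_i = (y_(i+1) - y_i)/h_i = -7, -1/2, 8, 0.
  1·m_0 + 6·m_1 + 2·m_2 = 6(Δ_1 - Δ_0) = 39
  2·m_1 + 6·m_2 + 1·m_3 = 6(Δ_2 - Δ_1) = 51
  1·m_2 + 4·m_3 + 1·m_4 = 6(Δ_3 - Δ_2) = -48
Clamped end conditions give two more equations: 2h_0·m_0 + h_0·m_1 = 6(Δ_0 - S'(1)) = -45 and h_3·m_3 + 2h_3·m_4 = 6(S'(6) - Δ_3) = -30.
Solving: m_0 = -1709/64, m_1 = 269/32, m_2 = 977/128, m_3 = -743/64, m_4 = -1177/128.
On [5, 6], S'(x) = b_3 + 2c_3·(x - 5) + 3d_3·(x - 5)² with b_3 = Δ_3 - h_3(2m_3 + m_4)/6 = 1383/256, c_3 = m_3/2 = -743/128, d_3 = (m_4 - m_3)/(6h_3) = 103/256. So S'(5) = 1383/256.

5.4023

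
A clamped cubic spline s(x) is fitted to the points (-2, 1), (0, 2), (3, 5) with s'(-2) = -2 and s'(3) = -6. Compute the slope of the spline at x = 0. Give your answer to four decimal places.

2.8500

With m_i denoting the second derivative at x_i, h_i = 2, 3, and Δ_i = (y_(i+1) − y_i)/h_i = 1/2, 1:
  2·m_0 + 10·m_1 + 3·m_2 = 6(Δ_1 - Δ_0) = 3
Clamped end conditions give two more equations: 2h_0·m_0 + h_0·m_1 = 6(Δ_0 - s'(-2)) = 15 and h_1·m_1 + 2h_1·m_2 = 6(s'(3) - Δ_1) = -42.
Solving: m_0 = 53/20, m_1 = 11/5, m_2 = -81/10.
On [0, 3], s'(x) = b_1 + 2c_1·x + 3d_1·x² with b_1 = Δ_1 - h_1(2m_1 + m_2)/6 = 57/20, c_1 = m_1/2 = 11/10, d_1 = (m_2 - m_1)/(6h_1) = -103/180. So s'(0) = 57/20.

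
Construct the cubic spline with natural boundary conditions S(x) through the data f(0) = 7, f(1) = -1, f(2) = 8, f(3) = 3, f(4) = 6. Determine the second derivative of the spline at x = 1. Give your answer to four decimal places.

34.1786

Let σ_i = S''(x_i). Step sizes h_i = 1, 1, 1, 1; slopes of the chords Δ_i = (y_(i+1) - y_i)/h_i = -8, 9, -5, 3.
  1·σ_0 + 4·σ_1 + 1·σ_2 = 6(Δ_1 - Δ_0) = 102
  1·σ_1 + 4·σ_2 + 1·σ_3 = 6(Δ_2 - Δ_1) = -84
  1·σ_2 + 4·σ_3 + 1·σ_4 = 6(Δ_3 - Δ_2) = 48
Natural end conditions: σ_0 = σ_4 = 0.
Solving the tridiagonal system: σ_0 = 0, σ_1 = 957/28, σ_2 = -243/7, σ_3 = 579/28, σ_4 = 0.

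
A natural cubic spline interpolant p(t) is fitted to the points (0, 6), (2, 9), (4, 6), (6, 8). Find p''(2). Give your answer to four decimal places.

Write σ_i for p''(x_i). With h_i = 2, 2, 2 and divided differences Δ_i = 3/2, -3/2, 1, the continuity of p' gives the tridiagonal system
  2·σ_0 + 8·σ_1 + 2·σ_2 = 6(Δ_1 - Δ_0) = -18
  2·σ_1 + 8·σ_2 + 2·σ_3 = 6(Δ_2 - Δ_1) = 15
Natural end conditions: σ_0 = σ_3 = 0.
Forward elimination and back-substitution give σ_0 = 0, σ_1 = -29/10, σ_2 = 13/5, σ_3 = 0.

-2.9000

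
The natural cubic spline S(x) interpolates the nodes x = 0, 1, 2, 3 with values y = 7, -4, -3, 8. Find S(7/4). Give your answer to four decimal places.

With m_i denoting the second derivative at x_i, h_i = 1, 1, 1, and Δ_i = (y_(i+1) − y_i)/h_i = -11, 1, 11:
  1·m_0 + 4·m_1 + 1·m_2 = 6(Δ_1 - Δ_0) = 72
  1·m_1 + 4·m_2 + 1·m_3 = 6(Δ_2 - Δ_1) = 60
Natural end conditions: m_0 = m_3 = 0.
Forward elimination and back-substitution give m_0 = 0, m_1 = 76/5, m_2 = 56/5, m_3 = 0.
On [1, 2], S(x) = -4 - 89/15·(x - 1) + 38/5·(x - 1)² - 2/3·(x - 1)³.
With (x - 1) = 3/4: S(7/4) = -713/160.

-4.4563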